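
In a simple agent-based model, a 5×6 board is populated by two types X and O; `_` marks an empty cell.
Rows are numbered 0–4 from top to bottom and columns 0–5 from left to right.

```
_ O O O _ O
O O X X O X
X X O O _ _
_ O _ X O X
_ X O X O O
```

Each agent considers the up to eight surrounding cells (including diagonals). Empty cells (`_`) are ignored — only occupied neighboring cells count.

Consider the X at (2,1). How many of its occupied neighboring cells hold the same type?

Occupied neighbors of (2,1): (1,0)=O, (1,1)=O, (1,2)=X, (2,0)=X, (2,2)=O, (3,1)=O.
Same type (X): 2 of 6.

2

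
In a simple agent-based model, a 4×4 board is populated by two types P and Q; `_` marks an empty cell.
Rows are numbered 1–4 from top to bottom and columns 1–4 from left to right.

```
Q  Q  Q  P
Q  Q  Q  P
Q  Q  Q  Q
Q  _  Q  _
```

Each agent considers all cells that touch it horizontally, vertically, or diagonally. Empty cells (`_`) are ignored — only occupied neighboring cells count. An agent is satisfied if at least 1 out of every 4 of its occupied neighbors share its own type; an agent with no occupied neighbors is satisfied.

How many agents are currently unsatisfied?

Row 1: (1,1)Q 3/3 ✓ · (1,2)Q 5/5 ✓ · (1,3)Q 3/5 ✓ · (1,4)P 1/3 ✓
Row 2: (2,1)Q 5/5 ✓ · (2,2)Q 8/8 ✓ · (2,3)Q 6/8 ✓ · (2,4)P 1/5 ✗
Row 3: (3,1)Q 4/4 ✓ · (3,2)Q 7/7 ✓ · (3,3)Q 5/6 ✓ · (3,4)Q 3/4 ✓
Row 4: (4,1)Q 2/2 ✓ · (4,3)Q 3/3 ✓
Unsatisfied: (2,4) — 1 in total.

1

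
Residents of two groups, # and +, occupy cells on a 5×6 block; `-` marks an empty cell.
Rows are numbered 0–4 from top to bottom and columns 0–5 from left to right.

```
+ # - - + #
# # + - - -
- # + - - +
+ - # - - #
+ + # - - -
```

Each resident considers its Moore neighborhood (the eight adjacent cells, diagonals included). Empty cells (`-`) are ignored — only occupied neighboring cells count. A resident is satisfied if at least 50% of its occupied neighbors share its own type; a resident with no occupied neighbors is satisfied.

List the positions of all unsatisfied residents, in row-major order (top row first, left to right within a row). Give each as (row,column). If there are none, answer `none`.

(0,0), (0,4), (0,5), (1,2), (2,2), (2,5), (3,5)

Row 0: (0,0)+ 0/3 not · (0,1)# 2/4 satisfied · (0,4)+ 0/1 not · (0,5)# 0/1 not
Row 1: (1,0)# 3/4 satisfied · (1,1)# 3/6 satisfied · (1,2)+ 1/4 not
Row 2: (2,1)# 3/6 satisfied · (2,2)+ 1/4 not · (2,5)+ 0/1 not
Row 3: (3,0)+ 2/3 satisfied · (3,2)# 2/4 satisfied · (3,5)# 0/1 not
Row 4: (4,0)+ 2/2 satisfied · (4,1)+ 2/4 satisfied · (4,2)# 1/2 satisfied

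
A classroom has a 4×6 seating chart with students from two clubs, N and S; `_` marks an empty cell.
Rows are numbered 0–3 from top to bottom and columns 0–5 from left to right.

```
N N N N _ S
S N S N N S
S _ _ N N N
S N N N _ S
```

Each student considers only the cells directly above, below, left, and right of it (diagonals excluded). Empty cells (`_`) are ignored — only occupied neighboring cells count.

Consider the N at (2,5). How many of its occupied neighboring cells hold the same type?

1

Occupied neighbors of (2,5): (1,5)=S, (3,5)=S, (2,4)=N.
Same type (N): 1 of 3.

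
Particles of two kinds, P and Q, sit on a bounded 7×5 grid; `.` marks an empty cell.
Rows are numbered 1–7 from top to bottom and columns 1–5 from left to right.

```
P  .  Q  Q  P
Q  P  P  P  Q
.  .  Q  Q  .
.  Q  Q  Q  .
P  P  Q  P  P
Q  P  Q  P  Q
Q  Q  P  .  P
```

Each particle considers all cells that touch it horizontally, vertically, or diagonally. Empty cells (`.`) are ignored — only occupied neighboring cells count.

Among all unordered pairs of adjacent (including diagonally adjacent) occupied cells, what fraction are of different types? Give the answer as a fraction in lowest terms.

5/9

Scan each occupied cell's neighbors to the right and below (and the two forward diagonals) so each pair is counted once.
From row 1: 8 unlike of 12 pairs (running 8/12).
From row 2: 7 unlike of 10 pairs (running 15/22).
From row 3: 0 unlike of 6 pairs (running 15/28).
From row 4: 6 unlike of 11 pairs (running 21/39).
From row 5: 10 unlike of 17 pairs (running 31/56).
From row 6: 8 unlike of 14 pairs (running 39/70).
From row 7: 1 unlike of 2 pairs (running 40/72).
Total adjacent occupied pairs: 72; unlike-type pairs: 40.
40/72 reduces to 5/9.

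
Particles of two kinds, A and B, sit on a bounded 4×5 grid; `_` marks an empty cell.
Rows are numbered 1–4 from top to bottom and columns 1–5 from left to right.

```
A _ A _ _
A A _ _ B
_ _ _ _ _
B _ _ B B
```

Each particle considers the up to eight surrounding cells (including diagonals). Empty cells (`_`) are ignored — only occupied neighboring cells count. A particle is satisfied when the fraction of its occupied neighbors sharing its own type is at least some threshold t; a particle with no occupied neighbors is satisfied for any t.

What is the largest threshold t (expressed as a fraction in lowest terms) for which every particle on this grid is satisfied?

Row 1: (1,1)A 2/2 · (1,3)A 1/1
Row 2: (2,1)A 2/2 · (2,2)A 3/3 · (2,5)B — no occupied neighbors
Row 4: (4,1)B — no occupied neighbors · (4,4)B 1/1 · (4,5)B 1/1
The smallest same-type fraction is 2/2 at (1,1), which reduces to 1/1. Any threshold above that leaves this particle unsatisfied.

1/1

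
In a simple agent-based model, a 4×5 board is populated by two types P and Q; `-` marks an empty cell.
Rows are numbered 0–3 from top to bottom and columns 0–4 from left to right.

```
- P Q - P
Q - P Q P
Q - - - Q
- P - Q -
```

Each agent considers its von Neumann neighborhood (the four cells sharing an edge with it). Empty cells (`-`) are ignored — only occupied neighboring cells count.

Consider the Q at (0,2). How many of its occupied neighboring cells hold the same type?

0

Occupied neighbors of (0,2): (1,2)=P, (0,1)=P.
Same type (Q): 0 of 2.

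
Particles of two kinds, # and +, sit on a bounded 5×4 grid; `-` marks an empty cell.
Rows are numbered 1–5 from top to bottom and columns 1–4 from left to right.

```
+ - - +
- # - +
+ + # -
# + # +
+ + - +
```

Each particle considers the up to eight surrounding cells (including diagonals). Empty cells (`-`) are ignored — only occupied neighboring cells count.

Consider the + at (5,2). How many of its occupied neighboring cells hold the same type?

Occupied neighbors of (5,2): (4,1)=#, (4,2)=+, (4,3)=#, (5,1)=+.
Same type (+): 2 of 4.

2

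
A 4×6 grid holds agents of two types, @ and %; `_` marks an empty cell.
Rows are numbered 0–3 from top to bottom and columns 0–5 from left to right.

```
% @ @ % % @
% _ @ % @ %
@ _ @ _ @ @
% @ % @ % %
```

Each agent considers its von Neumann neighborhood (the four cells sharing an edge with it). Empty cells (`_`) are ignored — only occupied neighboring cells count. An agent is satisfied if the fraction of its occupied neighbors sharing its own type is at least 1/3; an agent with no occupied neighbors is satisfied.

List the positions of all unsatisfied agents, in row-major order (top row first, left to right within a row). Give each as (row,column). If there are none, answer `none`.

Row 0: (0,0)% 1/2 satisfied · (0,1)@ 1/2 satisfied · (0,2)@ 2/3 satisfied · (0,3)% 2/3 satisfied · (0,4)% 1/3 satisfied · (0,5)@ 0/2 not
Row 1: (1,0)% 1/2 satisfied · (1,2)@ 2/3 satisfied · (1,3)% 1/3 satisfied · (1,4)@ 1/4 not · (1,5)% 0/3 not
Row 2: (2,0)@ 0/2 not · (2,2)@ 1/2 satisfied · (2,4)@ 2/3 satisfied · (2,5)@ 1/3 satisfied
Row 3: (3,0)% 0/2 not · (3,1)@ 0/2 not · (3,2)% 0/3 not · (3,3)@ 0/2 not · (3,4)% 1/3 satisfied · (3,5)% 1/2 satisfied

(0,5), (1,4), (1,5), (2,0), (3,0), (3,1), (3,2), (3,3)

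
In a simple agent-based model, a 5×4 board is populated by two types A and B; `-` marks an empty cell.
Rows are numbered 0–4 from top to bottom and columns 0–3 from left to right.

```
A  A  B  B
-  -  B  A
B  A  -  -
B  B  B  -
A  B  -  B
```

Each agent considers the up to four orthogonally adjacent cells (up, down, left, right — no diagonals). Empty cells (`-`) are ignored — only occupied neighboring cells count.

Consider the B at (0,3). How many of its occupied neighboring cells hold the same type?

Occupied neighbors of (0,3): (1,3)=A, (0,2)=B.
Same type (B): 1 of 2.

1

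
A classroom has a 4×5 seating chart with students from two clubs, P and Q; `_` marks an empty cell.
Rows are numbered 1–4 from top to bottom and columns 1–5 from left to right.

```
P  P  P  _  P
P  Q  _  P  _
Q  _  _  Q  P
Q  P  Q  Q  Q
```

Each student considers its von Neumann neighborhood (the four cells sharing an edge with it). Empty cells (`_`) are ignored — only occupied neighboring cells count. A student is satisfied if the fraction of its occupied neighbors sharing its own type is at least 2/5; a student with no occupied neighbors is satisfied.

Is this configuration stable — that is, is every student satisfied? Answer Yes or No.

(1,1)P 2/2 ok
(1,2)P 2/3 ok
(1,3)P 1/1 ok
(1,5)P 0/0 ok
(2,1)P 1/3 unhappy
(2,2)Q 0/2 unhappy
(2,4)P 0/1 unhappy
(3,1)Q 1/2 ok
(3,4)Q 1/3 unhappy
(3,5)P 0/2 unhappy
(4,1)Q 1/2 ok
(4,2)P 0/2 unhappy
(4,3)Q 1/2 ok
(4,4)Q 3/3 ok
(4,5)Q 1/2 ok
For instance (2,1) has only 1/3 same-type neighbors, below 2/5.

No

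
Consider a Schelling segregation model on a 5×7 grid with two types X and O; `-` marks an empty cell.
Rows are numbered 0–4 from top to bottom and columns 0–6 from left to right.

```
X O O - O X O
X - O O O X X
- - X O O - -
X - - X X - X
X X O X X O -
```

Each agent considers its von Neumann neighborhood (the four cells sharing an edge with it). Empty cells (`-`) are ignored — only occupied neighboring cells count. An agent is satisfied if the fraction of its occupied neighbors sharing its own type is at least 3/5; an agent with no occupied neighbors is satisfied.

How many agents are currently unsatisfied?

11

(0,0)X 1/2 ✗
(0,1)O 1/2 ✗
(0,2)O 2/2 ✓
(0,4)O 1/2 ✗
(0,5)X 1/3 ✗
(0,6)O 0/2 ✗
(1,0)X 1/1 ✓
(1,2)O 2/3 ✓
(1,3)O 3/3 ✓
(1,4)O 3/4 ✓
(1,5)X 2/3 ✓
(1,6)X 1/2 ✗
(2,2)X 0/2 ✗
(2,3)O 2/4 ✗
(2,4)O 2/3 ✓
(3,0)X 1/1 ✓
(3,3)X 2/3 ✓
(3,4)X 2/3 ✓
(3,6)X 0/0 ✓
(4,0)X 2/2 ✓
(4,1)X 1/2 ✗
(4,2)O 0/2 ✗
(4,3)X 2/3 ✓
(4,4)X 2/3 ✓
(4,5)O 0/1 ✗
Unsatisfied: (0,0), (0,1), (0,4), (0,5), (0,6), (1,6), (2,2), (2,3), (4,1), (4,2), (4,5) — 11 in total.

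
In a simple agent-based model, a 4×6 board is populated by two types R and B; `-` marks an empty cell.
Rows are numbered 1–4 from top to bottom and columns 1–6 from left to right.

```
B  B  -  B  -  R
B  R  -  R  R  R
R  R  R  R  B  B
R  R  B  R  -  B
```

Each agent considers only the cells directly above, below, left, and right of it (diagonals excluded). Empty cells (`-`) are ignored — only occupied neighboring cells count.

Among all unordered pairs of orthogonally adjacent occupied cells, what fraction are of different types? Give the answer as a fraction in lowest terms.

5/13

Scan each occupied cell's neighbors to the right and below so each pair is counted once.
From row 1: 2 unlike of 5 pairs (running 2/5).
From row 2: 4 unlike of 8 pairs (running 6/13).
From row 3: 2 unlike of 10 pairs (running 8/23).
From row 4: 2 unlike of 3 pairs (running 10/26).
Total adjacent occupied pairs: 26; unlike-type pairs: 10.
10/26 reduces to 5/13.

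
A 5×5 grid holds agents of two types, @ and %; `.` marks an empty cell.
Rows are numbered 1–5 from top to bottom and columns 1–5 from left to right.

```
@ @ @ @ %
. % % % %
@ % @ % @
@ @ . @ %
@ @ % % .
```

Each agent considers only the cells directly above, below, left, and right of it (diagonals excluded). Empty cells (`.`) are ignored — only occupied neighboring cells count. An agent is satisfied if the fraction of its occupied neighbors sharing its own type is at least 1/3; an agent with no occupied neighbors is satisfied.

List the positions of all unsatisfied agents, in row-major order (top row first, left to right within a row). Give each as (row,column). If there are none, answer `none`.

(3,2), (3,3), (3,4), (3,5), (4,4), (4,5)

(1,1)@ 1/1 satisfied
(1,2)@ 2/3 satisfied
(1,3)@ 2/3 satisfied
(1,4)@ 1/3 satisfied
(1,5)% 1/2 satisfied
(2,2)% 2/3 satisfied
(2,3)% 2/4 satisfied
(2,4)% 3/4 satisfied
(2,5)% 2/3 satisfied
(3,1)@ 1/2 satisfied
(3,2)% 1/4 not
(3,3)@ 0/3 not
(3,4)% 1/4 not
(3,5)@ 0/3 not
(4,1)@ 3/3 satisfied
(4,2)@ 2/3 satisfied
(4,4)@ 0/3 not
(4,5)% 0/2 not
(5,1)@ 2/2 satisfied
(5,2)@ 2/3 satisfied
(5,3)% 1/2 satisfied
(5,4)% 1/2 satisfied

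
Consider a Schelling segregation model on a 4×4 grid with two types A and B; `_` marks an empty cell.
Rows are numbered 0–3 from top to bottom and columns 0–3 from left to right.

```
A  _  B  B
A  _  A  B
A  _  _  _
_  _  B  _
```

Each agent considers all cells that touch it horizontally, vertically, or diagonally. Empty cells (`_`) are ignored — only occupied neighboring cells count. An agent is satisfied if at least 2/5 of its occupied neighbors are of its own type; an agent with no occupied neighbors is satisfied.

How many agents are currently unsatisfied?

Row 0: (0,0)A 1/1 ok · (0,2)B 2/3 ok · (0,3)B 2/3 ok
Row 1: (1,0)A 2/2 ok · (1,2)A 0/3 unhappy · (1,3)B 2/3 ok
Row 2: (2,0)A 1/1 ok
Row 3: (3,2)B 0/0 ok
Unsatisfied: (1,2) — 1 in total.

1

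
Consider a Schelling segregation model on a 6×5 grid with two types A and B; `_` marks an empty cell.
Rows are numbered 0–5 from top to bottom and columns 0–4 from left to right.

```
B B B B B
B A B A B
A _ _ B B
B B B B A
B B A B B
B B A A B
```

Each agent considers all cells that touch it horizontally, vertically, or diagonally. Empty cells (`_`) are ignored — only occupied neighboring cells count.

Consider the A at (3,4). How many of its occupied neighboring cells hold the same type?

Occupied neighbors of (3,4): (2,3)=B, (2,4)=B, (3,3)=B, (4,3)=B, (4,4)=B.
Same type (A): 0 of 5.

0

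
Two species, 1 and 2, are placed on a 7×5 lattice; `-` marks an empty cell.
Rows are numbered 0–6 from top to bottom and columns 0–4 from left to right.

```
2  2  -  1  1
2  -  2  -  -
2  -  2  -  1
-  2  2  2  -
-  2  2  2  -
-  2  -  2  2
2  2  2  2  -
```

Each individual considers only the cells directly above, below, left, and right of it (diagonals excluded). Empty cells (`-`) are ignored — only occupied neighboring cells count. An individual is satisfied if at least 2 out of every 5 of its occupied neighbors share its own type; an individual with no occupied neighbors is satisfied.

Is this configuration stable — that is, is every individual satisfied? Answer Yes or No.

Row 0: (0,0)2 2/2 ok · (0,1)2 1/1 ok · (0,3)1 1/1 ok · (0,4)1 1/1 ok
Row 1: (1,0)2 2/2 ok · (1,2)2 1/1 ok
Row 2: (2,0)2 1/1 ok · (2,2)2 2/2 ok · (2,4)1 0/0 ok
Row 3: (3,1)2 2/2 ok · (3,2)2 4/4 ok · (3,3)2 2/2 ok
Row 4: (4,1)2 3/3 ok · (4,2)2 3/3 ok · (4,3)2 3/3 ok
Row 5: (5,1)2 2/2 ok · (5,3)2 3/3 ok · (5,4)2 1/1 ok
Row 6: (6,0)2 1/1 ok · (6,1)2 3/3 ok · (6,2)2 2/2 ok · (6,3)2 2/2 ok
All meet the threshold, so the configuration is stable.

Yes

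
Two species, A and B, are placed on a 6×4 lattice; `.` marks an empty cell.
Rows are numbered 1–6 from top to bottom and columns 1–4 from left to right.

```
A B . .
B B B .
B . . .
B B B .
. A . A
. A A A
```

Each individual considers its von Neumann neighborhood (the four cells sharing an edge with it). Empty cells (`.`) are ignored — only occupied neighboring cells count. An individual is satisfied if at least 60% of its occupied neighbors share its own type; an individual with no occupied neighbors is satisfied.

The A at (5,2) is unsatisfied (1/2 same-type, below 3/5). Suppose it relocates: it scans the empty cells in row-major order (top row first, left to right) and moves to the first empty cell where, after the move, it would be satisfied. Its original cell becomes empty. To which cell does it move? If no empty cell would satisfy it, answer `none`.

(1,4)

Vacating (5,2). Empty cells in order:
  (1,3): 0/2 same-type → still unsatisfied.
  (1,4): 0/0 same-type → satisfied — stop here.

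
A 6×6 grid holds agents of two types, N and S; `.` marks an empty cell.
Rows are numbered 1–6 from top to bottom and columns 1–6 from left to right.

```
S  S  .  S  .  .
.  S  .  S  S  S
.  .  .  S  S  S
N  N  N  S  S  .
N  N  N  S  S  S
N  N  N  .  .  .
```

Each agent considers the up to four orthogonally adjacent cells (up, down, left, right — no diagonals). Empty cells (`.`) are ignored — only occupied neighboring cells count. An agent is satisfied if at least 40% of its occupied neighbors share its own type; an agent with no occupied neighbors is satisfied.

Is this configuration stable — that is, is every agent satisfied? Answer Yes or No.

(1,1)S 1/1 satisfied
(1,2)S 2/2 satisfied
(1,4)S 1/1 satisfied
(2,2)S 1/1 satisfied
(2,4)S 3/3 satisfied
(2,5)S 3/3 satisfied
(2,6)S 2/2 satisfied
(3,4)S 3/3 satisfied
(3,5)S 4/4 satisfied
(3,6)S 2/2 satisfied
(4,1)N 2/2 satisfied
(4,2)N 3/3 satisfied
(4,3)N 2/3 satisfied
(4,4)S 3/4 satisfied
(4,5)S 3/3 satisfied
(5,1)N 3/3 satisfied
(5,2)N 4/4 satisfied
(5,3)N 3/4 satisfied
(5,4)S 2/3 satisfied
(5,5)S 3/3 satisfied
(5,6)S 1/1 satisfied
(6,1)N 2/2 satisfied
(6,2)N 3/3 satisfied
(6,3)N 2/2 satisfied
All meet the threshold, so the configuration is stable.

Yes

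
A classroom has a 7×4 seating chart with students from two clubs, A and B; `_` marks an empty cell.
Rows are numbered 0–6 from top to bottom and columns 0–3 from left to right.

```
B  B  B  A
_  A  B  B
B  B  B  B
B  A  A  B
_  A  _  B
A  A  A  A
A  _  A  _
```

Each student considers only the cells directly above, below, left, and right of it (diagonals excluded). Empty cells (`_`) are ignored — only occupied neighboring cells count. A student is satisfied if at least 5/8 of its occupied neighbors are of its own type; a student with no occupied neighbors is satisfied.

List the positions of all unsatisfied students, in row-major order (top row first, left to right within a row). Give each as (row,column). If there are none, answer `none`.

(0,3), (1,1), (2,1), (3,0), (3,1), (3,2), (4,3), (5,3)

(0,0)B 1/1 satisfied
(0,1)B 2/3 satisfied
(0,2)B 2/3 satisfied
(0,3)A 0/2 not
(1,1)A 0/3 not
(1,2)B 3/4 satisfied
(1,3)B 2/3 satisfied
(2,0)B 2/2 satisfied
(2,1)B 2/4 not
(2,2)B 3/4 satisfied
(2,3)B 3/3 satisfied
(3,0)B 1/2 not
(3,1)A 2/4 not
(3,2)A 1/3 not
(3,3)B 2/3 satisfied
(4,1)A 2/2 satisfied
(4,3)B 1/2 not
(5,0)A 2/2 satisfied
(5,1)A 3/3 satisfied
(5,2)A 3/3 satisfied
(5,3)A 1/2 not
(6,0)A 1/1 satisfied
(6,2)A 1/1 satisfied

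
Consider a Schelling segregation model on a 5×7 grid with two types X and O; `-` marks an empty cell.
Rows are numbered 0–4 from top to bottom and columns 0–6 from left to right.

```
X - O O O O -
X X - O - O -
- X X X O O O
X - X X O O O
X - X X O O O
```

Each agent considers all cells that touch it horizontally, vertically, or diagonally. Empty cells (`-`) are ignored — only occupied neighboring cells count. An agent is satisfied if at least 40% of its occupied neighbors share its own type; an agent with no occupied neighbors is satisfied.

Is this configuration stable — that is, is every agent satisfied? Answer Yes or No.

(0,0)X 2/2 ok
(0,2)O 2/3 ok
(0,3)O 3/3 ok
(0,4)O 4/4 ok
(0,5)O 2/2 ok
(1,0)X 3/3 ok
(1,1)X 4/5 ok
(1,3)O 4/6 ok
(1,5)O 5/5 ok
(2,1)X 5/5 ok
(2,2)X 5/6 ok
(2,3)X 3/6 ok
(2,4)O 5/7 ok
(2,5)O 6/6 ok
(2,6)O 4/4 ok
(3,0)X 2/2 ok
(3,2)X 6/6 ok
(3,3)X 5/8 ok
(3,4)O 5/8 ok
(3,5)O 8/8 ok
(3,6)O 5/5 ok
(4,0)X 1/1 ok
(4,2)X 3/3 ok
(4,3)X 3/5 ok
(4,4)O 3/5 ok
(4,5)O 5/5 ok
(4,6)O 3/3 ok
All meet the threshold, so the configuration is stable.

Yes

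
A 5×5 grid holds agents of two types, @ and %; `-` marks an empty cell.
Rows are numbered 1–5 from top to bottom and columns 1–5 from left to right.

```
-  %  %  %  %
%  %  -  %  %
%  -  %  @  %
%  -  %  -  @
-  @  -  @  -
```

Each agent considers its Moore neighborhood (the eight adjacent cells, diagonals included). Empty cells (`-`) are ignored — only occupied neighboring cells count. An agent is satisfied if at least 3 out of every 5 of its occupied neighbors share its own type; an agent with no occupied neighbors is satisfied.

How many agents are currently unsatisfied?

6

Row 1: (1,2)% 3/3 ok · (1,3)% 4/4 ok · (1,4)% 4/4 ok · (1,5)% 3/3 ok
Row 2: (2,1)% 3/3 ok · (2,2)% 5/5 ok · (2,4)% 6/7 ok · (2,5)% 4/5 ok
Row 3: (3,1)% 3/3 ok · (3,3)% 3/4 ok · (3,4)@ 1/6 unhappy · (3,5)% 2/4 unhappy
Row 4: (4,1)% 1/2 unhappy · (4,3)% 1/4 unhappy · (4,5)@ 2/3 ok
Row 5: (5,2)@ 0/2 unhappy · (5,4)@ 1/2 unhappy
Unsatisfied: (3,4), (3,5), (4,1), (4,3), (5,2), (5,4) — 6 in total.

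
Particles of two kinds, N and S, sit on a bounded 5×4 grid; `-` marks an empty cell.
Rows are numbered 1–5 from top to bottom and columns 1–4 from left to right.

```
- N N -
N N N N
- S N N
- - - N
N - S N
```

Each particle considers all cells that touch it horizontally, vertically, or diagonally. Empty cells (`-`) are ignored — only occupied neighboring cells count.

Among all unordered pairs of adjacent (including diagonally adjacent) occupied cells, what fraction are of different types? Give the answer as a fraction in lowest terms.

Scan each occupied cell's neighbors to the right and below (and the two forward diagonals) so each pair is counted once.
From row 1: 0 unlike of 7 pairs (running 0/7).
From row 2: 3 unlike of 11 pairs (running 3/18).
From row 3: 1 unlike of 4 pairs (running 4/22).
From row 4: 1 unlike of 2 pairs (running 5/24).
From row 5: 1 unlike of 1 pairs (running 6/25).
Total adjacent occupied pairs: 25; unlike-type pairs: 6.
6/25 is already in lowest terms.

6/25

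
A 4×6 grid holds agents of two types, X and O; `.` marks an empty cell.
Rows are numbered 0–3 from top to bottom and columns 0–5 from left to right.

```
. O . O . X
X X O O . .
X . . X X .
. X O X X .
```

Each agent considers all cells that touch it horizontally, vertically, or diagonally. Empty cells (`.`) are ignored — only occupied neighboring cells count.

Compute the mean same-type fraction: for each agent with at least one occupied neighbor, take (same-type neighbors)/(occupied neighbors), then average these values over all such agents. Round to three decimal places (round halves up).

0.623

Row 0: (0,1)O 1/3 · (0,3)O 2/2 · (0,5)X — no occupied neighbors
Row 1: (1,0)X 2/3 · (1,1)X 2/4 · (1,2)O 3/5 · (1,3)O 2/4
Row 2: (2,0)X 3/3 · (2,3)X 3/6 · (2,4)X 3/4
Row 3: (3,1)X 1/2 · (3,2)O 0/3 · (3,3)X 3/4 · (3,4)X 3/3
Sum over 13 agents: 1/3 + 2/2 + 2/3 + 2/4 + 3/5 + 2/4 + 3/3 + 3/6 + 3/4 + 1/2 + 0/3 + 3/4 + 3/3 = 81/10; mean = 81/10 ÷ 13 = 81/130 = 0.623076… → 0.623.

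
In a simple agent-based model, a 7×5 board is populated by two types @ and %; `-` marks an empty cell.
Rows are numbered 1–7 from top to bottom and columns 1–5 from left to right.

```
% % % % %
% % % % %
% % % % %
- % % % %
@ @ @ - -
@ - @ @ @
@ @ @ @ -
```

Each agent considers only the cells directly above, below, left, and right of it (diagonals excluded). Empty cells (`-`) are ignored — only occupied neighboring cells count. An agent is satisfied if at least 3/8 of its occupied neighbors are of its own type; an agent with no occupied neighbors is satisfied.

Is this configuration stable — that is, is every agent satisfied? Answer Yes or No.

Yes

(1,1)% 2/2 ✓
(1,2)% 3/3 ✓
(1,3)% 3/3 ✓
(1,4)% 3/3 ✓
(1,5)% 2/2 ✓
(2,1)% 3/3 ✓
(2,2)% 4/4 ✓
(2,3)% 4/4 ✓
(2,4)% 4/4 ✓
(2,5)% 3/3 ✓
(3,1)% 2/2 ✓
(3,2)% 4/4 ✓
(3,3)% 4/4 ✓
(3,4)% 4/4 ✓
(3,5)% 3/3 ✓
(4,2)% 2/3 ✓
(4,3)% 3/4 ✓
(4,4)% 3/3 ✓
(4,5)% 2/2 ✓
(5,1)@ 2/2 ✓
(5,2)@ 2/3 ✓
(5,3)@ 2/3 ✓
(6,1)@ 2/2 ✓
(6,3)@ 3/3 ✓
(6,4)@ 3/3 ✓
(6,5)@ 1/1 ✓
(7,1)@ 2/2 ✓
(7,2)@ 2/2 ✓
(7,3)@ 3/3 ✓
(7,4)@ 2/2 ✓
All meet the threshold, so the configuration is stable.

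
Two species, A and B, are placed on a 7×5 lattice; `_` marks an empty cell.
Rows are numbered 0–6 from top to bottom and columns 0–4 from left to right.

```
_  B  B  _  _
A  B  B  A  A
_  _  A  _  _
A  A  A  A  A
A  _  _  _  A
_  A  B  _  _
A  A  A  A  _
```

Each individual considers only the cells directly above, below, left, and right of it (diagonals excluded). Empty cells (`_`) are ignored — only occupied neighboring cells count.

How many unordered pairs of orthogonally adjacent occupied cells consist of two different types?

Scan each occupied cell's neighbors to the right and below so each pair is counted once.
From row 0: 0 unlike of 3 pairs (running 0/3).
From row 1: 3 unlike of 5 pairs (running 3/8).
From row 2: 0 unlike of 1 pairs (running 3/9).
From row 3: 0 unlike of 6 pairs (running 3/15).
From row 5: 2 unlike of 3 pairs (running 5/18).
From row 6: 0 unlike of 3 pairs (running 5/21).
Total adjacent occupied pairs: 21; unlike-type pairs: 5.

5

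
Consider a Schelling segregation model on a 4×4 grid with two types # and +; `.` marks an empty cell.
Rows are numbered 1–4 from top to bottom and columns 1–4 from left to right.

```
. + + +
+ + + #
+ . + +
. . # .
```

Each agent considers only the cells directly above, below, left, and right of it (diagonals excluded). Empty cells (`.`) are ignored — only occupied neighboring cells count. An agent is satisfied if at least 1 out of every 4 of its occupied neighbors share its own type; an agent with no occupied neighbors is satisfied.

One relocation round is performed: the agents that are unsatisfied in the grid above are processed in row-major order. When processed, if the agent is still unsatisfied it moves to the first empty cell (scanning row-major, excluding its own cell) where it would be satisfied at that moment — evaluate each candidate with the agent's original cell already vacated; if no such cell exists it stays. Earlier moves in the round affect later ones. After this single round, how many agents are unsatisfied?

Initially unsatisfied (in order): (2,4), (4,3).
  (2,4) → (4,2).
  (4,3): now satisfied by earlier moves; stays.
Resulting grid:
. + + +
+ + + .
+ . + +
. # # .
All satisfied now.

0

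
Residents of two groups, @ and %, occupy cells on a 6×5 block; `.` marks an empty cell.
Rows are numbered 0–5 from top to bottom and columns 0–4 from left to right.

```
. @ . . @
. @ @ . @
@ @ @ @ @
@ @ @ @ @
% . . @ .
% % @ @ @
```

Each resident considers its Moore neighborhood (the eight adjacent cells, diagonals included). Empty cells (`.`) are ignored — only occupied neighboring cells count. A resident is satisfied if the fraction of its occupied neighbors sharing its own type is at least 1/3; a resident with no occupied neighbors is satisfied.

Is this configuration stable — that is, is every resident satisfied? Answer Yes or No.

(0,1)@ 2/2 ✓
(0,4)@ 1/1 ✓
(1,1)@ 5/5 ✓
(1,2)@ 5/5 ✓
(1,4)@ 3/3 ✓
(2,0)@ 4/4 ✓
(2,1)@ 7/7 ✓
(2,2)@ 7/7 ✓
(2,3)@ 7/7 ✓
(2,4)@ 4/4 ✓
(3,0)@ 3/4 ✓
(3,1)@ 5/6 ✓
(3,2)@ 6/6 ✓
(3,3)@ 6/6 ✓
(3,4)@ 4/4 ✓
(4,0)% 2/4 ✓
(4,3)@ 6/6 ✓
(5,0)% 2/2 ✓
(5,1)% 2/3 ✓
(5,2)@ 2/3 ✓
(5,3)@ 3/3 ✓
(5,4)@ 2/2 ✓
All meet the threshold, so the configuration is stable.

Yes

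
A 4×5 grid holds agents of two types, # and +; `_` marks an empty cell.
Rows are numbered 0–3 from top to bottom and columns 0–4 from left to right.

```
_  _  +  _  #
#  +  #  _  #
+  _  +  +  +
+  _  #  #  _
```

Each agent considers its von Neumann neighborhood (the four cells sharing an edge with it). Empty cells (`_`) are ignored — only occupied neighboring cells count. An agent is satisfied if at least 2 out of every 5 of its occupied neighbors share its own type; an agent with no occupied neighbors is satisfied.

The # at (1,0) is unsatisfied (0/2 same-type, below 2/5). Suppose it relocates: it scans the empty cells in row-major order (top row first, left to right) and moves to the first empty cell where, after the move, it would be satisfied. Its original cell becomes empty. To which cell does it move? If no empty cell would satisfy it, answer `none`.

(0,0)

Vacating (1,0). Empty cells in order:
  (0,0): 0/0 same-type → satisfied — stop here.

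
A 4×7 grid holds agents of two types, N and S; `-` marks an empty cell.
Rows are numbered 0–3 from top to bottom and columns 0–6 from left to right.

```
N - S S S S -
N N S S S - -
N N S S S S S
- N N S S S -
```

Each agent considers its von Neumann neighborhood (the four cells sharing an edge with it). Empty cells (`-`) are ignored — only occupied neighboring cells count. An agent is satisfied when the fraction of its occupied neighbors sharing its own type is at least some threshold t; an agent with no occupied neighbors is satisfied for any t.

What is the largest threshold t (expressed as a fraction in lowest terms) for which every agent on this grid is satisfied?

(0,0)N 1/1
(0,2)S 2/2
(0,3)S 3/3
(0,4)S 3/3
(0,5)S 1/1
(1,0)N 3/3
(1,1)N 2/3
(1,2)S 3/4
(1,3)S 4/4
(1,4)S 3/3
(2,0)N 2/2
(2,1)N 3/4
(2,2)S 2/4
(2,3)S 4/4
(2,4)S 4/4
(2,5)S 3/3
(2,6)S 1/1
(3,1)N 2/2
(3,2)N 1/3
(3,3)S 2/3
(3,4)S 3/3
(3,5)S 2/2
The smallest same-type fraction is 1/3 at (3,2), which reduces to 1/3. Any threshold above that leaves this agent unsatisfied.

1/3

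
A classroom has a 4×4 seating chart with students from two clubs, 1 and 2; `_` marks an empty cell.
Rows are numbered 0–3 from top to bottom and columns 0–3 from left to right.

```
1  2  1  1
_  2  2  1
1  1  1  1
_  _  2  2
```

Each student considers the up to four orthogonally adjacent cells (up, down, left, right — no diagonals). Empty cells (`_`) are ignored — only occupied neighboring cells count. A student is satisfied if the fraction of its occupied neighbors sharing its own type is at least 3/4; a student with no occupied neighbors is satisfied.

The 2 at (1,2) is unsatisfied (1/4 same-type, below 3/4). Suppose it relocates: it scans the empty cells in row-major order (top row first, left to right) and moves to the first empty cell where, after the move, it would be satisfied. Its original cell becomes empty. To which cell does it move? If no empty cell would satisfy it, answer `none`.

none

Vacating (1,2). Empty cells in order:
  (1,0): 1/3 same-type → still unsatisfied.
  (3,0): 0/1 same-type → still unsatisfied.
  (3,1): 1/2 same-type → still unsatisfied.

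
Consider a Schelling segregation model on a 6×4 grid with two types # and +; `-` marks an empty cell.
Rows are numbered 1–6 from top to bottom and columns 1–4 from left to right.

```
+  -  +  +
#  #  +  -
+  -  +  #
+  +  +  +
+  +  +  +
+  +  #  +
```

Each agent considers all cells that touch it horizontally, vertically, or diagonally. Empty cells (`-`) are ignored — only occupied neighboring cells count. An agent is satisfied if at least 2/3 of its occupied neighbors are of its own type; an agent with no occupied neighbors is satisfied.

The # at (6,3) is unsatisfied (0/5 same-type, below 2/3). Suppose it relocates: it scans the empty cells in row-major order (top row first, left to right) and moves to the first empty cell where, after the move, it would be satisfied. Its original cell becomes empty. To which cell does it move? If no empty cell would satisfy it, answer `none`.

none

Vacating (6,3). Empty cells in order:
  (1,2): 2/5 same-type → still unsatisfied.
  (2,4): 1/5 same-type → still unsatisfied.
  (3,2): 2/8 same-type → still unsatisfied.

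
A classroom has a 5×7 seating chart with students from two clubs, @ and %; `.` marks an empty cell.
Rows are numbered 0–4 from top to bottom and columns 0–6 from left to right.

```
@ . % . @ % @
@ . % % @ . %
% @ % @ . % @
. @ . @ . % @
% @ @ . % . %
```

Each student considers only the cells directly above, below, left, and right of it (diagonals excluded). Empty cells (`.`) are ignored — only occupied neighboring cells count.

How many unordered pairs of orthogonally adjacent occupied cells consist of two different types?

14

Scan each occupied cell's neighbors to the right and below so each pair is counted once.
From row 0: 3 unlike of 6 pairs (running 3/6).
From row 1: 4 unlike of 6 pairs (running 7/12).
From row 2: 4 unlike of 8 pairs (running 11/20).
From row 3: 2 unlike of 3 pairs (running 13/23).
From row 4: 1 unlike of 2 pairs (running 14/25).
Total adjacent occupied pairs: 25; unlike-type pairs: 14.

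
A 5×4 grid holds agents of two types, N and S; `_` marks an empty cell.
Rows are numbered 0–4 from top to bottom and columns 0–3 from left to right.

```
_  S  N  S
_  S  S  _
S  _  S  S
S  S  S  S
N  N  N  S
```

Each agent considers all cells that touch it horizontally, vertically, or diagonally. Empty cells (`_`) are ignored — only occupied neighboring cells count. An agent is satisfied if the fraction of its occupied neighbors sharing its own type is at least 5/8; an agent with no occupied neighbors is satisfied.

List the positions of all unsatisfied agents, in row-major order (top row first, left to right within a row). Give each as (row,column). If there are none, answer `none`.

Row 0: (0,1)S 2/3 ✓ · (0,2)N 0/4 ✗ · (0,3)S 1/2 ✗
Row 1: (1,1)S 4/5 ✓ · (1,2)S 5/6 ✓
Row 2: (2,0)S 3/3 ✓ · (2,2)S 6/6 ✓ · (2,3)S 4/4 ✓
Row 3: (3,0)S 2/4 ✗ · (3,1)S 4/7 ✗ · (3,2)S 5/7 ✓ · (3,3)S 4/5 ✓
Row 4: (4,0)N 1/3 ✗ · (4,1)N 2/5 ✗ · (4,2)N 1/5 ✗ · (4,3)S 2/3 ✓

(0,2), (0,3), (3,0), (3,1), (4,0), (4,1), (4,2)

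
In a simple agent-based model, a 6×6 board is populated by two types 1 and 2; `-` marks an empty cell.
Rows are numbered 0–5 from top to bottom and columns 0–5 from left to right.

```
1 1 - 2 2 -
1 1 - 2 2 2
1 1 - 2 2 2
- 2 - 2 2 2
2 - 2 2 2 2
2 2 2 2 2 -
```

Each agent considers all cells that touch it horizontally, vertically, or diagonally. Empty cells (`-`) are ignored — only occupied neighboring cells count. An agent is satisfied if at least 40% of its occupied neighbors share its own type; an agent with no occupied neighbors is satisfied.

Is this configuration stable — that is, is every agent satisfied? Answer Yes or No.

Yes

Row 0: (0,0)1 3/3 ok · (0,1)1 3/3 ok · (0,3)2 3/3 ok · (0,4)2 4/4 ok
Row 1: (1,0)1 5/5 ok · (1,1)1 5/5 ok · (1,3)2 5/5 ok · (1,4)2 7/7 ok · (1,5)2 4/4 ok
Row 2: (2,0)1 3/4 ok · (2,1)1 3/4 ok · (2,3)2 5/5 ok · (2,4)2 8/8 ok · (2,5)2 5/5 ok
Row 3: (3,1)2 2/4 ok · (3,3)2 6/6 ok · (3,4)2 8/8 ok · (3,5)2 5/5 ok
Row 4: (4,0)2 3/3 ok · (4,2)2 6/6 ok · (4,3)2 7/7 ok · (4,4)2 7/7 ok · (4,5)2 4/4 ok
Row 5: (5,0)2 2/2 ok · (5,1)2 4/4 ok · (5,2)2 4/4 ok · (5,3)2 5/5 ok · (5,4)2 4/4 ok
All meet the threshold, so the configuration is stable.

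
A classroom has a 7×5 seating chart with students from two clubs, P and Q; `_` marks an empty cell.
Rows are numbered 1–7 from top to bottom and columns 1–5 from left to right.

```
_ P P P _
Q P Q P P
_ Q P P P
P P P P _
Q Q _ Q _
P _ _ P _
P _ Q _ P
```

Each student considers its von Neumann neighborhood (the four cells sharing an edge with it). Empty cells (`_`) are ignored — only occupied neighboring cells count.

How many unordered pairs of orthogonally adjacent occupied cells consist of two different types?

Scan each occupied cell's neighbors to the right and below so each pair is counted once.
From row 1: 1 unlike of 5 pairs (running 1/5).
From row 2: 5 unlike of 8 pairs (running 6/13).
From row 3: 2 unlike of 6 pairs (running 8/19).
From row 4: 3 unlike of 6 pairs (running 11/25).
From row 5: 2 unlike of 3 pairs (running 13/28).
From row 6: 0 unlike of 1 pairs (running 13/29).
Total adjacent occupied pairs: 29; unlike-type pairs: 13.

13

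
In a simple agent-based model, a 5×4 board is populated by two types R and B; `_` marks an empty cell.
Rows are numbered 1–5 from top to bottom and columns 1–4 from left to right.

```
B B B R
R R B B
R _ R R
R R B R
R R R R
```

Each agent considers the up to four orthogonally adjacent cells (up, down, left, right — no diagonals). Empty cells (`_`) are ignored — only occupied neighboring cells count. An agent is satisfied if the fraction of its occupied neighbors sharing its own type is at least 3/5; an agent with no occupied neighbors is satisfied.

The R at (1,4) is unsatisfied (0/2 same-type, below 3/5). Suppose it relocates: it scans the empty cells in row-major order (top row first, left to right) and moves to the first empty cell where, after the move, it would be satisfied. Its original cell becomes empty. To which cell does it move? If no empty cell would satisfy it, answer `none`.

Vacating (1,4). Empty cells in order:
  (3,2): 4/4 same-type → satisfied — stop here.

(3,2)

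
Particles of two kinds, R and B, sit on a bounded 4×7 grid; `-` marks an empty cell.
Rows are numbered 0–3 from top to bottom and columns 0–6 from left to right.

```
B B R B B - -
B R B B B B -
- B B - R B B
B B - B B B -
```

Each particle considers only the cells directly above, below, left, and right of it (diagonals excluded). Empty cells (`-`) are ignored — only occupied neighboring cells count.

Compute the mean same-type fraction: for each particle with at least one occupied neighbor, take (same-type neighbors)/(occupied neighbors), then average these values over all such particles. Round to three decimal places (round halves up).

(0,0)B 2/2
(0,1)B 1/3
(0,2)R 0/3
(0,3)B 2/3
(0,4)B 2/2
(1,0)B 1/2
(1,1)R 0/4
(1,2)B 2/4
(1,3)B 3/3
(1,4)B 3/4
(1,5)B 2/2
(2,1)B 2/3
(2,2)B 2/2
(2,4)R 0/3
(2,5)B 3/4
(2,6)B 1/1
(3,0)B 1/1
(3,1)B 2/2
(3,3)B 1/1
(3,4)B 2/3
(3,5)B 2/2
Sum over 21 particles: 2/2 + 1/3 + 0/3 + 2/3 + 2/2 + 1/2 + 0/4 + 2/4 + 3/3 + 3/4 + 2/2 + 2/3 + 2/2 + 0/3 + 3/4 + 1/1 + 1/1 + 2/2 + 1/1 + 2/3 + 2/2 = 89/6; mean = 89/6 ÷ 21 = 89/126 = 0.706349… → 0.706.

0.706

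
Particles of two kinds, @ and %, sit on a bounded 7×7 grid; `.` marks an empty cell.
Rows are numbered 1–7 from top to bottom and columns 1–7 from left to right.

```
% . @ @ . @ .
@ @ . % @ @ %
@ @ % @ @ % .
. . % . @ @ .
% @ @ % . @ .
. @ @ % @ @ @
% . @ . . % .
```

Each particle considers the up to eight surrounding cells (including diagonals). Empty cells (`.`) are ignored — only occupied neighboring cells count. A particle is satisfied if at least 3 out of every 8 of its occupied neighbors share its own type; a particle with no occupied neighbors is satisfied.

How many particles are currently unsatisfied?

10

Row 1: (1,1)% 0/2 not · (1,3)@ 2/3 satisfied · (1,4)@ 2/3 satisfied · (1,6)@ 2/3 satisfied
Row 2: (2,1)@ 3/4 satisfied · (2,2)@ 4/6 satisfied · (2,4)% 1/6 not · (2,5)@ 5/7 satisfied · (2,6)@ 3/5 satisfied · (2,7)% 1/3 not
Row 3: (3,1)@ 3/3 satisfied · (3,2)@ 3/5 satisfied · (3,3)% 2/5 satisfied · (3,4)@ 3/6 satisfied · (3,5)@ 5/7 satisfied · (3,6)% 1/6 not
Row 4: (4,3)% 2/6 not · (4,5)@ 4/6 satisfied · (4,6)@ 3/4 satisfied
Row 5: (5,1)% 0/2 not · (5,2)@ 3/5 satisfied · (5,3)@ 3/6 satisfied · (5,4)% 2/6 not · (5,6)@ 5/5 satisfied
Row 6: (6,2)@ 4/6 satisfied · (6,3)@ 4/6 satisfied · (6,4)% 1/5 not · (6,5)@ 2/5 satisfied · (6,6)@ 3/4 satisfied · (6,7)@ 2/3 satisfied
Row 7: (7,1)% 0/1 not · (7,3)@ 2/3 satisfied · (7,6)% 0/3 not
Unsatisfied: (1,1), (2,4), (2,7), (3,6), (4,3), (5,1), (5,4), (6,4), (7,1), (7,6) — 10 in total.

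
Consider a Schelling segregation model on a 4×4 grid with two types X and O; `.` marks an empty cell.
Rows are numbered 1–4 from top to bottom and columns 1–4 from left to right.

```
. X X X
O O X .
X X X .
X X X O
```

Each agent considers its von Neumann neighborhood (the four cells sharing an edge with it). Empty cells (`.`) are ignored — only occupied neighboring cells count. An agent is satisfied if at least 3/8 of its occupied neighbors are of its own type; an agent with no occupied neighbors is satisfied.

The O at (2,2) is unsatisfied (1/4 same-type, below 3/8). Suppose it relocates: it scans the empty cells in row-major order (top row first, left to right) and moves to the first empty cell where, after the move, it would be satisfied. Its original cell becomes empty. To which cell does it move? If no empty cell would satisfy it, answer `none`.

Vacating (2,2). Empty cells in order:
  (1,1): 1/2 same-type → satisfied — stop here.

(1,1)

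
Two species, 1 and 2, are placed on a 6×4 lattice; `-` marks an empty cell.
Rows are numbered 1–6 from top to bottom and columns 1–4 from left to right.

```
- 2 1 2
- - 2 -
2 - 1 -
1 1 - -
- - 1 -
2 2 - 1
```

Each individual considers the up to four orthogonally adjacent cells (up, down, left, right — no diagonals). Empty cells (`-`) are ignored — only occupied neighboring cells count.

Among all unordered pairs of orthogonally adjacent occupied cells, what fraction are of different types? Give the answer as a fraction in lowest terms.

5/7

Scan each occupied cell's neighbors to the right and below so each pair is counted once.
From row 1: 3 unlike of 3 pairs (running 3/3).
From row 2: 1 unlike of 1 pairs (running 4/4).
From row 3: 1 unlike of 1 pairs (running 5/5).
From row 4: 0 unlike of 1 pairs (running 5/6).
From row 6: 0 unlike of 1 pairs (running 5/7).
Total adjacent occupied pairs: 7; unlike-type pairs: 5.
5/7 is already in lowest terms.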